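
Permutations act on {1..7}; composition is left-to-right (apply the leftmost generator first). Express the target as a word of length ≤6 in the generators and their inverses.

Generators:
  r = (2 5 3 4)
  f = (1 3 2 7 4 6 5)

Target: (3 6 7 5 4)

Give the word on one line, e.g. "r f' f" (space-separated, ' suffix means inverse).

  after f: (1 3 2 7 4 6 5)
  after r': (1 5)(2 7 3 4 6)
  after f: (2 4 5 3 6 7)
  after r: (3 6 7 5 4)

f r' f r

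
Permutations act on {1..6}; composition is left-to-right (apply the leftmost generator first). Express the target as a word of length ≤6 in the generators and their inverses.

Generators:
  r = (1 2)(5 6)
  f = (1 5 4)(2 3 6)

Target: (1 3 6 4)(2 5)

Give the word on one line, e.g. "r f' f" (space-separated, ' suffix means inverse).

r f r r

  after r: (1 2)(5 6)
  after f: (1 3 6 4)(2 5)
  after r: (1 3 5)(2 6 4)
  after r: (1 3 6 4)(2 5)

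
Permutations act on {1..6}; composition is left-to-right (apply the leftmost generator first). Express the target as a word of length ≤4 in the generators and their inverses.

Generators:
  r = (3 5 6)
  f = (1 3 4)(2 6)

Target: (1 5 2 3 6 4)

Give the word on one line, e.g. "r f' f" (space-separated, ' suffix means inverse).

r f r

  after r: (3 5 6)
  after f: (1 3 5 2 6 4)
  after r: (1 5 2 3 6 4)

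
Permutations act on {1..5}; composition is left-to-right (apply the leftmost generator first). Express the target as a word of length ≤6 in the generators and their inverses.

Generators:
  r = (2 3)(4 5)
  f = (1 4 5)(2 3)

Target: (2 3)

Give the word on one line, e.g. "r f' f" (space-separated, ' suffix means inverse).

f' r' f r' f'

  after f': (1 5 4)(2 3)
  after r': (1 4)
  after f: (1 5)(2 3)
  after r': (1 4 5)
  after f': (2 3)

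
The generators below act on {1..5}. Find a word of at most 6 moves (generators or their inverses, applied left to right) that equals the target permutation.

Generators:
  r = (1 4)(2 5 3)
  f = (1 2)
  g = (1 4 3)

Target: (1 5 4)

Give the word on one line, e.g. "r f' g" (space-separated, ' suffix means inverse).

  after f': (1 2)
  after g': (1 2 3 4)
  after r: (1 5 3)
  after g': (1 5 4)

f' g' r g'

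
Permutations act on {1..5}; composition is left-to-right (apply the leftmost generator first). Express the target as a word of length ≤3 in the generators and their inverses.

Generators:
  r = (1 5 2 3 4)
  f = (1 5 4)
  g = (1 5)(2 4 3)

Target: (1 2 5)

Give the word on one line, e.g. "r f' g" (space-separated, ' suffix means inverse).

r' f' r

  after r': (1 4 3 2 5)
  after f': (1 5 4 3 2)
  after r: (1 2 5)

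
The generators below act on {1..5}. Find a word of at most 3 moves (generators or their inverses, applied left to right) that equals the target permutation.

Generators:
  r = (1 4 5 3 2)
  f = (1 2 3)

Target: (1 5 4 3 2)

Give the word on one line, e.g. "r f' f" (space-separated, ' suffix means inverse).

f' r' f'

  after f': (1 3 2)
  after r': (1 5 4)
  after f': (1 5 4 3 2)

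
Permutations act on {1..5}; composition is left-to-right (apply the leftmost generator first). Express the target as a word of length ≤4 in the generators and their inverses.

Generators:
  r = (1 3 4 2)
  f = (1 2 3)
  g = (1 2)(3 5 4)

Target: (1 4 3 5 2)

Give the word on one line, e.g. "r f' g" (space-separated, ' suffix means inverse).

g' f g'

  after g': (1 2)(3 4 5)
  after f: (1 3 4 5)
  after g': (1 4 3 5 2)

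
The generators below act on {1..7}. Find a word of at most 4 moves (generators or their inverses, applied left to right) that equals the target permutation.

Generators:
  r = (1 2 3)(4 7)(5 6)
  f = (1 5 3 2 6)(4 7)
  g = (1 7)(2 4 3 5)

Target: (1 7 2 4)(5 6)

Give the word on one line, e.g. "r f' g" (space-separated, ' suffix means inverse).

  after f: (1 5 3 2 6)(4 7)
  after r': (1 6 3)(2 5)
  after f: (2 3 5 6)(4 7)
  after g': (1 7 2 4)(5 6)

f r' f g'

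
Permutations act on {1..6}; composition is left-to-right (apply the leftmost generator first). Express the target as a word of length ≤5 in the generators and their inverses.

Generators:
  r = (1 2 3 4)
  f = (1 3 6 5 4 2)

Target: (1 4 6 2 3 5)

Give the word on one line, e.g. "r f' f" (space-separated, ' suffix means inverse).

  after r: (1 2 3 4)
  after r: (1 3)(2 4)
  after f: (1 6 5 4)
  after f: (1 5 2)(3 6 4)
  after f: (1 4 6 2 3 5)

r r f f f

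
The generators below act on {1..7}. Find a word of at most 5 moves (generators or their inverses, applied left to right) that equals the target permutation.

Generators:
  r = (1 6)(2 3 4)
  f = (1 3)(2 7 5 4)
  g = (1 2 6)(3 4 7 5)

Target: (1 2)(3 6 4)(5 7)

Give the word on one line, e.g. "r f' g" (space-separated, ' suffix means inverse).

f g g f'

  after f: (1 3)(2 7 5 4)
  after g: (1 4 6)(2 5 7 3)
  after g: (1 7 4)(2 3 6)
  after f': (1 2)(3 6 4)(5 7)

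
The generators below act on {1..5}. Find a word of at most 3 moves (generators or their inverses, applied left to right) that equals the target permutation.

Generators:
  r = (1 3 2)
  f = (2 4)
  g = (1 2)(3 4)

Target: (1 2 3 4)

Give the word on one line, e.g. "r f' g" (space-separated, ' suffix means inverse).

  after f: (2 4)
  after g: (1 2 3 4)

f g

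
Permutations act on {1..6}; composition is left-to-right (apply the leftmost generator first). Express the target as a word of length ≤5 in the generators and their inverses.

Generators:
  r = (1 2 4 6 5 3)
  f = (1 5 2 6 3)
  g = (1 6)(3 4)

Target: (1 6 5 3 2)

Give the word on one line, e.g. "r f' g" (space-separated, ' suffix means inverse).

r' r' f' g

  after r': (1 3 5 6 4 2)
  after r': (1 5 4)(2 3 6)
  after f': (2 6 5 4 3)
  after g: (1 6 5 3 2)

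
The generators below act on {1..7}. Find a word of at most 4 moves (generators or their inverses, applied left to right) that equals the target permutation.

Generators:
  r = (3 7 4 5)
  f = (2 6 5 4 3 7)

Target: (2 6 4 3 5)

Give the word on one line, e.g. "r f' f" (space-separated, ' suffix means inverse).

  after r': (3 5 4 7)
  after r': (3 4)(5 7)
  after f: (2 6 5)(4 7)
  after r': (2 6 4 3 5)

r' r' f r'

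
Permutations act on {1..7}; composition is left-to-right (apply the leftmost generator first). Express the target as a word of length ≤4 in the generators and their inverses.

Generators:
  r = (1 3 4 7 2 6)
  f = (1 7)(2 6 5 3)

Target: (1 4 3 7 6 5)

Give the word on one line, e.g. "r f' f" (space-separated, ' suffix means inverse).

f r'

  after f: (1 7)(2 6 5 3)
  after r': (1 4 3 7 6 5)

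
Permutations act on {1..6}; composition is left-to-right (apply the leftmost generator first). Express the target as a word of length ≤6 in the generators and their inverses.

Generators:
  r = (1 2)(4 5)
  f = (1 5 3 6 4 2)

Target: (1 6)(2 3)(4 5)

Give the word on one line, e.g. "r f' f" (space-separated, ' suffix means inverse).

f' f' r r f'

  after f': (1 2 4 6 3 5)
  after f': (1 4 3)(2 6 5)
  after r: (1 5)(2 6 4 3)
  after r: (1 4 3)(2 6 5)
  after f': (1 6)(2 3)(4 5)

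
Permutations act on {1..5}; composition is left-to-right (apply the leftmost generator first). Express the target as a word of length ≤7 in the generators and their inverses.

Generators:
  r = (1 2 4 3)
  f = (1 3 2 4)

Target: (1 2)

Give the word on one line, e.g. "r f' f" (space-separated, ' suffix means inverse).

  after f': (1 4 2 3)
  after r: (1 3 2)
  after r: (3 4)
  after f': (1 4)(2 3)
  after f': (1 2)

f' r r f' f'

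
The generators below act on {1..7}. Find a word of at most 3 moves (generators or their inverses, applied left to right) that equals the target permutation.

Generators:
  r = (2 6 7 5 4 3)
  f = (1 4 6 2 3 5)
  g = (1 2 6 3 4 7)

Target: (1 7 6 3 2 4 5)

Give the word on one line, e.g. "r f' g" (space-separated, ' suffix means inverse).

  after g': (1 7 4 3 6 2)
  after f: (1 7 6 3 2 4 5)

g' f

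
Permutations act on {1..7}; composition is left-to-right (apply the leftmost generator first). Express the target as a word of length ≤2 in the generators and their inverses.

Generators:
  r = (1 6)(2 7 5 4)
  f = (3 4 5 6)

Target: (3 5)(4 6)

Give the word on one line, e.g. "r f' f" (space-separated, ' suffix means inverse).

  after f': (3 6 5 4)
  after f': (3 5)(4 6)

f' f'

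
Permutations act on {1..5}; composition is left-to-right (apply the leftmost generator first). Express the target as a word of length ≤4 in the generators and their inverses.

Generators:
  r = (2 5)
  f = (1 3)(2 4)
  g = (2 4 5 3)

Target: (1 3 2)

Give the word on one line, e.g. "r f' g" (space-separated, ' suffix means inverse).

g' f' r

  after g': (2 3 5 4)
  after f': (1 3 5 2)
  after r: (1 3 2)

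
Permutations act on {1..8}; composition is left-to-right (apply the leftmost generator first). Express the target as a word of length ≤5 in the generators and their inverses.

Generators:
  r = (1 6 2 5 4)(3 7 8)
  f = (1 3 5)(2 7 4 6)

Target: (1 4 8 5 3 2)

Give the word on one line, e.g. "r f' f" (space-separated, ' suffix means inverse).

r' f f r' f'

  after r': (1 4 5 2 6)(3 8 7)
  after f: (1 6 3 8 4)(5 7)
  after f: (1 2 7)(3 8 6 5 4)
  after r': (1 6 2 3 7 4 8)
  after f': (1 4 8 5 3 2)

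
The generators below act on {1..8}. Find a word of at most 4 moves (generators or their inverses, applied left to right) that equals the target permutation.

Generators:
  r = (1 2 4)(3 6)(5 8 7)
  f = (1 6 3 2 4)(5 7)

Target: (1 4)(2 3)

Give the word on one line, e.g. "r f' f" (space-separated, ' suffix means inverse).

f r f r

  after f: (1 6 3 2 4)(5 7)
  after r: (1 3 4 2)(7 8)
  after f: (1 2 6 3)(5 7 8)
  after r: (1 4)(2 3)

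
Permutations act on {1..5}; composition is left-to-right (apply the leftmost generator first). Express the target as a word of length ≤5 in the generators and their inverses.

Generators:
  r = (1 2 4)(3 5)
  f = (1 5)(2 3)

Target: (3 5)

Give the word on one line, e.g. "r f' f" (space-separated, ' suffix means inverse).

  after r': (1 4 2)(3 5)
  after r': (1 2 4)
  after r': (3 5)

r' r' r'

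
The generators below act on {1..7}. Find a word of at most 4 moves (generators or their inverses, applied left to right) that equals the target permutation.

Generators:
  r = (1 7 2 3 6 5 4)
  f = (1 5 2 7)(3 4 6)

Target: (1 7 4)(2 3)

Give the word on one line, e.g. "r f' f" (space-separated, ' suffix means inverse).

r r f

  after r: (1 7 2 3 6 5 4)
  after r: (1 2 6 4 7 3 5)
  after f: (1 7 4)(2 3)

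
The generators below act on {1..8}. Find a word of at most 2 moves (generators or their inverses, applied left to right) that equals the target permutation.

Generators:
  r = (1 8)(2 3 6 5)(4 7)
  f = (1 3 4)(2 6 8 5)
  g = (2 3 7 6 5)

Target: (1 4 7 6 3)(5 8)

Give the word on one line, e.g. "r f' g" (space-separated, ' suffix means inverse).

  after f': (1 4 3)(2 5 8 6)
  after g: (1 4 7 6 3)(5 8)

f' g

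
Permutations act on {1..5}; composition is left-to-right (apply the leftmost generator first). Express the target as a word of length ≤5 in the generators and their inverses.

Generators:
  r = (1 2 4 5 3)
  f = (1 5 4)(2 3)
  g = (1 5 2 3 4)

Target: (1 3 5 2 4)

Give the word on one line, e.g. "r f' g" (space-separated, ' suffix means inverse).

f' r' f

  after f': (1 4 5)(2 3)
  after r': (1 2 5 3)
  after f: (1 3 5 2 4)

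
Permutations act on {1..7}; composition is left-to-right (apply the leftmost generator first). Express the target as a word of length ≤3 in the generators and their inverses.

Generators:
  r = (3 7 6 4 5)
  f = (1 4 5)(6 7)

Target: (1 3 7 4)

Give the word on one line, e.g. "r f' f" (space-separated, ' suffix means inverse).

f' r

  after f': (1 5 4)(6 7)
  after r: (1 3 7 4)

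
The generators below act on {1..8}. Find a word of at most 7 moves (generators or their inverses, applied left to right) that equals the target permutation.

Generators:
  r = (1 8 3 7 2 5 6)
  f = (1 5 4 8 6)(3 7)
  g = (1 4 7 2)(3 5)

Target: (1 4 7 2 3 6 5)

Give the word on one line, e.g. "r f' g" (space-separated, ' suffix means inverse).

f g g f' g

  after f: (1 5 4 8 6)(3 7)
  after g: (1 3 2)(4 8 6)(5 7)
  after g: (1 5 2 4 8 6 7 3)
  after f': (2 5)(3 6)
  after g: (1 4 7 2 3 6 5)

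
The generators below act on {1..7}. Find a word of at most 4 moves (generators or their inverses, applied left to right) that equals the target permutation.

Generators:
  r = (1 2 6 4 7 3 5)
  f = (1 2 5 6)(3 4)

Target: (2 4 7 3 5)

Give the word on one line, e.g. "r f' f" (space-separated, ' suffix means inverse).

f' f' r

  after f': (1 6 5 2)(3 4)
  after f': (1 5)(2 6)
  after r: (2 4 7 3 5)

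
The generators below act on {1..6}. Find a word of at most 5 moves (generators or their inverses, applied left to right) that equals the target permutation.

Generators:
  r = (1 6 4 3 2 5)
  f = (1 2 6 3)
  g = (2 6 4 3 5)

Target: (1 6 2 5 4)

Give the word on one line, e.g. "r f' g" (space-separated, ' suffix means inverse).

g' r g f g'

  after g': (2 5 3 4 6)
  after r: (1 6 5 2)
  after g: (1 4 3 5 6 2)
  after f: (1 4)(3 5)
  after g': (1 6 2 5 4)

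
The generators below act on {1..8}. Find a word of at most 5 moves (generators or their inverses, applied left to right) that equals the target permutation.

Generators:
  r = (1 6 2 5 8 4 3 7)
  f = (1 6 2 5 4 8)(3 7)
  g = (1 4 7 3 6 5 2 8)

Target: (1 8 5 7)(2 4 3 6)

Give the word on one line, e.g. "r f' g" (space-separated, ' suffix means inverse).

r g' r' g' f'

  after r: (1 6 2 5 8 4 3 7)
  after g': (1 3 4 7 8)(2 6 5)
  after r': (1 4 3 8 7 5 6 2)
  after g': (2 8 4 7 6 5 3)
  after f': (1 8 5 7)(2 4 3 6)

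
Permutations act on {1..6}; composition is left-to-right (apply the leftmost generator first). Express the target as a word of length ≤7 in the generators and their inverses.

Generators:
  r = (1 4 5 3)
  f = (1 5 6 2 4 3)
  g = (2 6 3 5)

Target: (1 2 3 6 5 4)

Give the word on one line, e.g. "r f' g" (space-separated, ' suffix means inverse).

g r' f' f' r'

  after g: (2 6 3 5)
  after r': (1 3 4)(2 6 5)
  after f': (1 4 3 2 5 6)
  after f': (1 2)(3 6)
  after r': (1 2 3 6 5 4)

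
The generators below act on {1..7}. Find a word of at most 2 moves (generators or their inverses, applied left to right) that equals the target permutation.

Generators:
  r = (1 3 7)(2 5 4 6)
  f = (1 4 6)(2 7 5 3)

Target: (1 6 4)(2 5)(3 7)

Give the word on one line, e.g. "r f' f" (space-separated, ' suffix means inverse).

f f

  after f: (1 4 6)(2 7 5 3)
  after f: (1 6 4)(2 5)(3 7)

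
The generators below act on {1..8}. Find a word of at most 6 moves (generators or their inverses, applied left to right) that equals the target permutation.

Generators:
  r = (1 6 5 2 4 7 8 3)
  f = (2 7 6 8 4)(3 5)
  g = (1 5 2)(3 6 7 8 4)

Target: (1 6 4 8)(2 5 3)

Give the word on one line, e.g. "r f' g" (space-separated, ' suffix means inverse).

  after f: (2 7 6 8 4)(3 5)
  after g': (1 2 6 7 3)(4 5)
  after r': (1 5 2)(4 6)(7 8)
  after f': (1 3 5 4 7 6 8 2)
  after g: (1 6 4 8)(2 5 3)

f g' r' f' g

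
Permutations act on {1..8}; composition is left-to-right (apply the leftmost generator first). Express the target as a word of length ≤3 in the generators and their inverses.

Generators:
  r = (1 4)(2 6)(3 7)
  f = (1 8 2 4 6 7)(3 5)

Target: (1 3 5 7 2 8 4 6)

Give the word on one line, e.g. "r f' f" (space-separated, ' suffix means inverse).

f' r

  after f': (1 7 6 4 2 8)(3 5)
  after r: (1 3 5 7 2 8 4 6)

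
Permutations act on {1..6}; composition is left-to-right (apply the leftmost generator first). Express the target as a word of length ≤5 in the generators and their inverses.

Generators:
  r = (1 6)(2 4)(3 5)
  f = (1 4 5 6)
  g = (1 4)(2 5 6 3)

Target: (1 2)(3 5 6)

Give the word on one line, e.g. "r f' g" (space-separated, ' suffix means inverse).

  after g': (1 4)(2 3 6 5)
  after r: (1 2 5 4 6 3)
  after f: (1 2 6 3 4)
  after f: (1 2)(3 5 6)

g' r f f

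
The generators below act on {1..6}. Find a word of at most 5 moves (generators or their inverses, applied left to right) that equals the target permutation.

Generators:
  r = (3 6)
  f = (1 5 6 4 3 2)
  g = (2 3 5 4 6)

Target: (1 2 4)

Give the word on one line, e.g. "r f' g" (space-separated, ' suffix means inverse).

  after r': (3 6)
  after g': (2 6)(3 4 5)
  after r': (2 3 4 5 6)
  after f': (1 2 4)(3 6)
  after r': (1 2 4)

r' g' r' f' r'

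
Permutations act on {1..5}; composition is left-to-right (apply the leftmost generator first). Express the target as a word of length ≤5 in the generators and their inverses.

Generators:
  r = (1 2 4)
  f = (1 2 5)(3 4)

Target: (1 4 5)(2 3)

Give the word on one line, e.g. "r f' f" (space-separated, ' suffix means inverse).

r f' r r

  after r: (1 2 4)
  after f': (2 3 4 5)
  after r: (1 2 3)(4 5)
  after r: (1 4 5)(2 3)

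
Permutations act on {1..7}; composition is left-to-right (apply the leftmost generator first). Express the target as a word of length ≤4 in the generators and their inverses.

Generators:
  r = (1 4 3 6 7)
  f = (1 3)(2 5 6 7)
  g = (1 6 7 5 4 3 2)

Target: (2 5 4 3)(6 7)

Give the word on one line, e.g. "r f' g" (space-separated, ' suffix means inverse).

r g r g'

  after r: (1 4 3 6 7)
  after g: (1 3 7 6 5 4 2)
  after r: (1 6 5 3)(2 4)
  after g': (2 5 4 3)(6 7)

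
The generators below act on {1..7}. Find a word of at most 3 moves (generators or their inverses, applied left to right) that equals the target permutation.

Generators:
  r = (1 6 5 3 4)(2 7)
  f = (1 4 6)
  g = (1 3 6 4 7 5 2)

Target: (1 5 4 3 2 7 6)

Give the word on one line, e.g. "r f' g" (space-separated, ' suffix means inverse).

g' g'

  after g': (1 2 5 7 4 6 3)
  after g': (1 5 4 3 2 7 6)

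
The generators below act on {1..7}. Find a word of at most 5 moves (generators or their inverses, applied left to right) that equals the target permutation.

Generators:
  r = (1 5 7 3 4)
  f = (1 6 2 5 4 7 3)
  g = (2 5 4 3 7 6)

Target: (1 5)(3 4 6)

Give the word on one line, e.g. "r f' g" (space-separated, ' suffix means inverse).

  after r: (1 5 7 3 4)
  after g': (1 2 6 7 4)(3 5)
  after f: (1 5)(3 4 6)

r g' f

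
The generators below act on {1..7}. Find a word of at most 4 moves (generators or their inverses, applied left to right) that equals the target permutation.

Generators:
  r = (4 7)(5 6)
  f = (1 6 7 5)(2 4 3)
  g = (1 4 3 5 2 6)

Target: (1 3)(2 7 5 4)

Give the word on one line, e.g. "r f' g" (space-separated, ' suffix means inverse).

g r r f

  after g: (1 4 3 5 2 6)
  after r: (1 7 4 3 6)(2 5)
  after r: (1 4 3 5 2 6)
  after f: (1 3)(2 7 5 4)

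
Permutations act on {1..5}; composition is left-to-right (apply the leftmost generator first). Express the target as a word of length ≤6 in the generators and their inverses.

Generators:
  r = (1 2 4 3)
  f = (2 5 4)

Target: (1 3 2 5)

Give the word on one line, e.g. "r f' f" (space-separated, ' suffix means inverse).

f f r' f

  after f: (2 5 4)
  after f: (2 4 5)
  after r': (1 3 4 5)
  after f: (1 3 2 5)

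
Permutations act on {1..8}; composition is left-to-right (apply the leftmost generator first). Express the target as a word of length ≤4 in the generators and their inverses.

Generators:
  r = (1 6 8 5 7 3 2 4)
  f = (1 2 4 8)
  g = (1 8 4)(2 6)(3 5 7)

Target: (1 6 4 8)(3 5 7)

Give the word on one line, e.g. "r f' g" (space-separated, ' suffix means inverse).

  after f: (1 2 4 8)
  after g: (1 6 2)(3 5 7)
  after f: (1 6 4 8)(3 5 7)

f g f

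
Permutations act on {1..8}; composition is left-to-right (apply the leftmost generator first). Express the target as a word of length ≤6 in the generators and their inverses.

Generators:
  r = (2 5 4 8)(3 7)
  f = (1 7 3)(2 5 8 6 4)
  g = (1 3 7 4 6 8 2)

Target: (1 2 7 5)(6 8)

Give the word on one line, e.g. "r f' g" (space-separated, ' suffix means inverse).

  after g: (1 3 7 4 6 8 2)
  after f': (1 7 6 5 2 3)(4 8)
  after g: (1 4 2 7 8 6 5)
  after r: (1 8 6 4 5)(2 3 7)
  after r: (1 2 7 5)(6 8)

g f' g r r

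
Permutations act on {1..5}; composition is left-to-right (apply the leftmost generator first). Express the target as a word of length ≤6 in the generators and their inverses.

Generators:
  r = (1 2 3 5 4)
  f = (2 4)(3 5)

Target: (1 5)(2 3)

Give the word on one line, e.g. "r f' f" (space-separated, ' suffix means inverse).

  after f: (2 4)(3 5)
  after r': (1 4)(2 5)
  after f': (1 2 3 5 4)
  after r: (1 3 4 2 5)
  after f': (1 5)(2 3)

f r' f' r f'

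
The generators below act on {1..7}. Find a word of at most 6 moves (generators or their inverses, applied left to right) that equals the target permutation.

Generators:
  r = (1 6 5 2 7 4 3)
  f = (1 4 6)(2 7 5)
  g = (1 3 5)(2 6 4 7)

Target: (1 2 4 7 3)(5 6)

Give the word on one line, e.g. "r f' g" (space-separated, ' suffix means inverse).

  after r: (1 6 5 2 7 4 3)
  after f: (2 5 7 6)(3 4)
  after f: (1 4 3 6 7)
  after g: (1 7 3 4 5)(2 6)
  after f': (1 2 4 7 3)(5 6)

r f f g f'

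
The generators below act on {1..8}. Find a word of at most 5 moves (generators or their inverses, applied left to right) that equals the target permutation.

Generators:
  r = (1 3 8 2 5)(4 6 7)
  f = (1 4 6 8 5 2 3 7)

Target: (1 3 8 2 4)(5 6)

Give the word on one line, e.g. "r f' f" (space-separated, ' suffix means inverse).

  after f': (1 7 3 2 5 8 6 4)
  after r: (1 4 3 5 2)(7 8)
  after f: (1 6 8)(2 4 7 5 3)
  after r: (1 7)(2 6)(3 5 8)
  after f': (1 3 8 2 4)(5 6)

f' r f r f'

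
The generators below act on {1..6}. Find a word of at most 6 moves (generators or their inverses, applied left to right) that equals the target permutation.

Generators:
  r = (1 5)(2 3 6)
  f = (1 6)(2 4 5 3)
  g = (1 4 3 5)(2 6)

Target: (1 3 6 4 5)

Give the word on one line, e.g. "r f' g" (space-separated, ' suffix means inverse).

  after f': (1 6)(2 3 5 4)
  after f': (2 5)(3 4)
  after g': (1 5 6 2 3)
  after f: (1 3 6 4 5)

f' f' g' f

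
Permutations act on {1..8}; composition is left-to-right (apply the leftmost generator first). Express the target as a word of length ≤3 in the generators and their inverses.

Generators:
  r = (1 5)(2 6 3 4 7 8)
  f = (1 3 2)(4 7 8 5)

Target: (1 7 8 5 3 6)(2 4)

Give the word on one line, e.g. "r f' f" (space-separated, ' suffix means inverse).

r' f' f'

  after r': (1 5)(2 8 7 4 3 6)
  after f': (1 8 4)(2 7 5)(3 6)
  after f': (1 7 8 5 3 6)(2 4)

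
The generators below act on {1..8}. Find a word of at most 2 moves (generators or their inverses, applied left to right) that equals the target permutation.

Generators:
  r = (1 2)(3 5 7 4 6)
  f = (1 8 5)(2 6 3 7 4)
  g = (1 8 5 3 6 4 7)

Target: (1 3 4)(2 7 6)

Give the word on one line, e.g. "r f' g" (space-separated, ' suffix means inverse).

f' g

  after f': (1 5 8)(2 4 7 3 6)
  after g: (1 3 4)(2 7 6)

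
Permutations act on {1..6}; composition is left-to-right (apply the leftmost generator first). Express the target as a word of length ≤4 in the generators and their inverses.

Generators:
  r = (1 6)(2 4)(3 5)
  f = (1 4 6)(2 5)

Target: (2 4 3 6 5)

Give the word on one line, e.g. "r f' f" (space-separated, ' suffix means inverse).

  after r: (1 6)(2 4)(3 5)
  after f: (2 6 4 5 3)
  after r': (1 6 2)(3 4)
  after f: (2 4 3 6 5)

r f r' f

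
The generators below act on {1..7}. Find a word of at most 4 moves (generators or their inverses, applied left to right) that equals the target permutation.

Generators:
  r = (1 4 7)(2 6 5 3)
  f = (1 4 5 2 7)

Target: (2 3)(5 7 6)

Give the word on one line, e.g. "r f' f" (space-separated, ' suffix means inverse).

  after f': (1 7 2 5 4)
  after r: (2 3)(5 7 6)

f' r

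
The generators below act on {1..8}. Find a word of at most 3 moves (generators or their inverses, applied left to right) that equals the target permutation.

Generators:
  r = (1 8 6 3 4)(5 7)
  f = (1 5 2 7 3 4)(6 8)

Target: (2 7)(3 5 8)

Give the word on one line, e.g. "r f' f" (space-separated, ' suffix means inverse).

f' r

  after f': (1 4 3 7 2 5)(6 8)
  after r: (2 7)(3 5 8)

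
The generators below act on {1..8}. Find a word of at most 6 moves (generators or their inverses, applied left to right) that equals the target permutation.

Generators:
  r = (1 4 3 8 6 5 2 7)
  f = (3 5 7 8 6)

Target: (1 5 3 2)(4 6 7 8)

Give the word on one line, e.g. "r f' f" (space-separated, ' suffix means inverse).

  after f': (3 6 8 7 5)
  after r: (1 4 3 5 8)(2 7)
  after r: (1 3 2)(4 8)(5 6)
  after f: (1 5 3 2)(4 6 7 8)

f' r r f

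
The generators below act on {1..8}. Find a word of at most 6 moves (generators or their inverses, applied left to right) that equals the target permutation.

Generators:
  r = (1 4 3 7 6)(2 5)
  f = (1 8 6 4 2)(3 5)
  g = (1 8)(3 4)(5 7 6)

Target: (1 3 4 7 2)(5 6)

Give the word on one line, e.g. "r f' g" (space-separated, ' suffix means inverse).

r' f f r' f

  after r': (1 6 7 3 4)(2 5)
  after f: (1 4 8 6 7 5)(2 3)
  after f: (1 2 5 8 4 6 7 3)
  after r': (1 5 8)(3 6)(4 7)
  after f: (1 3 4 7 2)(5 6)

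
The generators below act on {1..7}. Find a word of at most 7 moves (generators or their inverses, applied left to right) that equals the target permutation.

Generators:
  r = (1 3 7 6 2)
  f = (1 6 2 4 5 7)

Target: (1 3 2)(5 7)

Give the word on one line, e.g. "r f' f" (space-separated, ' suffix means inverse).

  after f': (1 7 5 4 2 6)
  after f': (1 5 2)(4 6 7)
  after r: (1 5)(2 3 7 4)
  after f: (1 7 5 6 2 3)
  after r': (1 3 2)(5 7)

f' f' r f r'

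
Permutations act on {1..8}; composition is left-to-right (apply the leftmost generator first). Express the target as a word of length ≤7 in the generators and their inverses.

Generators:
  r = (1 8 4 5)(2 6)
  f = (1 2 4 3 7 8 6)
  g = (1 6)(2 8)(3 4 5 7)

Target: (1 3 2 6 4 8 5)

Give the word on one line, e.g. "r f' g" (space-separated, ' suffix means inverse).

r r g r' g'

  after r: (1 8 4 5)(2 6)
  after r: (1 4)(5 8)
  after g: (1 5 2 8 7 3 4 6)
  after r': (1 4 2)(3 8 7)(5 6)
  after g': (1 3 2 6 4 8 5)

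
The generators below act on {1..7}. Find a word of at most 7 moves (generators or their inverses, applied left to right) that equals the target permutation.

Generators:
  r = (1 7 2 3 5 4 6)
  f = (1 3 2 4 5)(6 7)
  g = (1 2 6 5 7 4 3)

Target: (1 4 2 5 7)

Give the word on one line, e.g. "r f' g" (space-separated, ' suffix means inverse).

  after f': (1 5 4 2 3)(6 7)
  after f': (1 4 3 5 2)
  after g: (1 3 7 4)(5 6)
  after r: (1 5)(2 3)(4 7 6)
  after r: (1 4 2 5 7)

f' f' g r r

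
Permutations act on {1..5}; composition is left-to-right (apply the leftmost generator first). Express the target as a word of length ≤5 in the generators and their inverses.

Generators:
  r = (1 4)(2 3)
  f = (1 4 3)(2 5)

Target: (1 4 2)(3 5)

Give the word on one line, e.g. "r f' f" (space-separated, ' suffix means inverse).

  after r: (1 4)(2 3)
  after f': (2 4 3 5)
  after r: (1 4 2)(3 5)

r f' r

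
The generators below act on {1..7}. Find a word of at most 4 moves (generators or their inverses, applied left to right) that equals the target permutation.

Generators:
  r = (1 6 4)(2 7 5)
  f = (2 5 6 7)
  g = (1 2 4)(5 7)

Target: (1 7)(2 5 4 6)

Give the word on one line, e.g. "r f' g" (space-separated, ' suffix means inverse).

f g r

  after f: (2 5 6 7)
  after g: (1 2 7 4)(5 6)
  after r: (1 7)(2 5 4 6)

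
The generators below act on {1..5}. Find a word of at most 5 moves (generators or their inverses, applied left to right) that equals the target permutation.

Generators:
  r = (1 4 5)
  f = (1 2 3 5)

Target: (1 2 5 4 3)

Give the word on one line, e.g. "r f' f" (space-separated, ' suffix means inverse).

r' f f

  after r': (1 5 4)
  after f: (2 3 5 4)
  after f: (1 2 5 4 3)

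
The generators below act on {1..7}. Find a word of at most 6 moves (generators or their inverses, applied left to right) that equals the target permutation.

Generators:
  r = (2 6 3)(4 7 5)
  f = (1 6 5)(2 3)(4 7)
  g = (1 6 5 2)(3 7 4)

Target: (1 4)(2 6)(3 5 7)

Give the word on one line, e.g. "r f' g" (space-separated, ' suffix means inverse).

  after r: (2 6 3)(4 7 5)
  after f': (1 5 7 6 2)
  after r': (1 7 2)(3 6)(4 5)
  after f: (1 4)(2 6)(3 5 7)

r f' r' f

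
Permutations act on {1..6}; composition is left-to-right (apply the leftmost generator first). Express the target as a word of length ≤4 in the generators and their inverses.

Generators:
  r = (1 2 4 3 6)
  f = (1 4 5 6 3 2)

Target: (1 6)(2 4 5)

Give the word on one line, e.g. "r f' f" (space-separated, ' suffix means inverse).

f r' r' r'

  after f: (1 4 5 6 3 2)
  after r': (1 2 6 4 5 3)
  after r': (2 3 6)(4 5)
  after r': (1 6)(2 4 5)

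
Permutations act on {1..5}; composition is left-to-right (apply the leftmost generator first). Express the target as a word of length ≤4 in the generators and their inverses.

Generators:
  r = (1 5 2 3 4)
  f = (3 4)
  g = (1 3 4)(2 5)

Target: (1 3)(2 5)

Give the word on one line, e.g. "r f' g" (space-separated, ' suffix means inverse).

f' g

  after f': (3 4)
  after g: (1 3)(2 5)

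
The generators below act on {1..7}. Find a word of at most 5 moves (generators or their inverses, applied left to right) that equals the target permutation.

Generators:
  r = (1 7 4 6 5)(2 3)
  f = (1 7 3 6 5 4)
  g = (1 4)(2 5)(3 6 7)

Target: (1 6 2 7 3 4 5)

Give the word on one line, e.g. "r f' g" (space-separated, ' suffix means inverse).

  after g': (1 4)(2 5)(3 7 6)
  after f: (2 4 7 5)
  after g': (1 4 6 3 7 2)
  after r: (1 6 2 7 3 4 5)

g' f g' r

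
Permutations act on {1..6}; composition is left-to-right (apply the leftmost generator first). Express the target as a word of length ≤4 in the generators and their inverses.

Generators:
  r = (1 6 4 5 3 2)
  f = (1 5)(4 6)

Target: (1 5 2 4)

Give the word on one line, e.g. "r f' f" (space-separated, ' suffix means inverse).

  after r': (1 2 3 5 4 6)
  after f': (1 2 3)(5 6)
  after r': (1 3 2 5)(4 6)
  after r': (1 5 2 4)

r' f' r' r'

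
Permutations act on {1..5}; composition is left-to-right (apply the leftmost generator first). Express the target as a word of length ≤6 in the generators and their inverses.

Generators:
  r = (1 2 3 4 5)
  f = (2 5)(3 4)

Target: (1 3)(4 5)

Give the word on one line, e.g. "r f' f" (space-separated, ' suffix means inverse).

  after f': (2 5)(3 4)
  after r: (1 2)(3 5)
  after r: (1 3)(4 5)
  after f: (1 4 2 5 3)
  after f: (1 3)(4 5)

f' r r f f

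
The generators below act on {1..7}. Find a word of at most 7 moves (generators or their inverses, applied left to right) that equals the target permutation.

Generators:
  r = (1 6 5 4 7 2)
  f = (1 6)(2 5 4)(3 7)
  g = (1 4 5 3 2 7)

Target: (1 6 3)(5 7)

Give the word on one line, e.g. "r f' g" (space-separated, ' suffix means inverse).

f g r' f' g'

  after f: (1 6)(2 5 4)(3 7)
  after g: (1 6 4 7 2 3)
  after r': (2 3)(5 6)
  after f': (1 6 2 7 3 4 5)
  after g': (1 6 3)(5 7)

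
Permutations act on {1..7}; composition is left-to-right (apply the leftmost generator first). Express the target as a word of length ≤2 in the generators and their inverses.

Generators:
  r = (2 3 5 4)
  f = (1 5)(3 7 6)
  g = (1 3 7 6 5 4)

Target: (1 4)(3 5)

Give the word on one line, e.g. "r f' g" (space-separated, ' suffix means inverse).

  after g': (1 4 5 6 7 3)
  after f: (1 4)(3 5)

g' f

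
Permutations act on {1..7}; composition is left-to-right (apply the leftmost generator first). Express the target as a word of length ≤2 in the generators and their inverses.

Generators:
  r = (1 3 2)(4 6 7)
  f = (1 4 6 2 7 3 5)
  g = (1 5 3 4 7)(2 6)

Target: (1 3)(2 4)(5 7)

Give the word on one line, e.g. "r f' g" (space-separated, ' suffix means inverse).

f g'

  after f: (1 4 6 2 7 3 5)
  after g': (1 3)(2 4)(5 7)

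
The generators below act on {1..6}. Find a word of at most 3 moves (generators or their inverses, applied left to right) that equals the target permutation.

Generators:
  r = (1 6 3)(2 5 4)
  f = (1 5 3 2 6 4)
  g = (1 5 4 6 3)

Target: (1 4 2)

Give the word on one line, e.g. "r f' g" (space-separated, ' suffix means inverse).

r g'

  after r: (1 6 3)(2 5 4)
  after g': (1 4 2)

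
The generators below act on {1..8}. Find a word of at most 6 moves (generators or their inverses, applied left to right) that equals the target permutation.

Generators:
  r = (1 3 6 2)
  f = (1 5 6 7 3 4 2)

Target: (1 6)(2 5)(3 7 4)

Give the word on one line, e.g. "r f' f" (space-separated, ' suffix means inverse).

  after f': (1 2 4 3 7 6 5)
  after r: (2 4 6 5 3 7)
  after f: (1 5 4 7)
  after r: (1 5 4 7 3 6 2)
  after f: (1 6)(2 5)(3 7 4)

f' r f r f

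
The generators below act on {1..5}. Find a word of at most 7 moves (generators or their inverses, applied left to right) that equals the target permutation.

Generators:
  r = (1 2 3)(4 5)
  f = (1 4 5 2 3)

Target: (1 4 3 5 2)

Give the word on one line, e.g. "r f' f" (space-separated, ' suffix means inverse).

r' f f f r'

  after r': (1 3 2)(4 5)
  after f: (2 4)
  after f: (1 4 3)(2 5)
  after f: (1 5 3 4)
  after r': (1 4 3 5 2)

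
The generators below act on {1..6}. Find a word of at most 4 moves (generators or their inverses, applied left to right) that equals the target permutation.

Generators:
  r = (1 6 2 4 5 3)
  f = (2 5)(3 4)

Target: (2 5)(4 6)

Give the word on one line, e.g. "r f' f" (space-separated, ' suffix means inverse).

r f r'

  after r: (1 6 2 4 5 3)
  after f: (1 6 5 4 2 3)
  after r': (2 5)(4 6)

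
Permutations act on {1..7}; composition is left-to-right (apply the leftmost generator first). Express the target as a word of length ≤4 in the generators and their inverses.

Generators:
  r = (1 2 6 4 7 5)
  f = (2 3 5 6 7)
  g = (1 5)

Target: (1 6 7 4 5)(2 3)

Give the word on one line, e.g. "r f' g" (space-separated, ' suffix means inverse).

g r' g' f'

  after g: (1 5)
  after r': (1 7 4 6 2)
  after g': (1 7 4 6 2 5)
  after f': (1 6 7 4 5)(2 3)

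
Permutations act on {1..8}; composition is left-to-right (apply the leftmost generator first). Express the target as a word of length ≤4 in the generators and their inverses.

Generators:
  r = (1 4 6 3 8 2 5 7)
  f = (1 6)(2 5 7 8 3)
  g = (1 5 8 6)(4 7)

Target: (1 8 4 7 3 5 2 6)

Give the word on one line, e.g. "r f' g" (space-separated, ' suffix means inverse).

  after r: (1 4 6 3 8 2 5 7)
  after f: (1 4)(2 7 6)(5 8)
  after r: (1 6 5 2)(3 8 7)
  after g': (1 8 4 7 3 5 2 6)

r f r g'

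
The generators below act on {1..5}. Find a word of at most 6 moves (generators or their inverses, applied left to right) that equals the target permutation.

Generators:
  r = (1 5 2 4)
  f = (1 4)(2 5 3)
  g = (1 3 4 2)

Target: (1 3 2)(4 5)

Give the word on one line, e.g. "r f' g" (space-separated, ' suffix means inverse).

r g g f r

  after r: (1 5 2 4)
  after g: (1 5)(3 4)
  after g: (1 5 3 2)
  after f: (1 3 5 2 4)
  after r: (1 3 2)(4 5)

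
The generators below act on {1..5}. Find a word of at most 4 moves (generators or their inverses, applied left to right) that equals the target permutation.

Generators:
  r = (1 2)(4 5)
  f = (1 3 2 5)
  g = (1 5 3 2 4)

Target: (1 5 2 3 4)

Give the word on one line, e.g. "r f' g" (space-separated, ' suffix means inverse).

g' r

  after g': (1 4 2 3 5)
  after r: (1 5 2 3 4)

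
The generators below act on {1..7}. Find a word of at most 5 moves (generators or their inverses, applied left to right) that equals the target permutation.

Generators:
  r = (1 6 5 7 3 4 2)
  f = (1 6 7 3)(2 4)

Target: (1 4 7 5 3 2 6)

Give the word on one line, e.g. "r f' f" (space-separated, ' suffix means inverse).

r f' r' f'

  after r: (1 6 5 7 3 4 2)
  after f': (2 3)(5 6)
  after r': (1 2 7 5)(3 4)
  after f': (1 4 7 5 3 2 6)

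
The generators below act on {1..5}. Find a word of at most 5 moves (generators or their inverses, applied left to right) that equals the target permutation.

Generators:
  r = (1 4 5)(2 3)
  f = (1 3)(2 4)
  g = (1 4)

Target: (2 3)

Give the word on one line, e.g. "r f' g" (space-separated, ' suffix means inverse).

g' f' g f' g'

  after g': (1 4)
  after f': (1 2 4 3)
  after g: (1 2)(3 4)
  after f': (1 4)(2 3)
  after g': (2 3)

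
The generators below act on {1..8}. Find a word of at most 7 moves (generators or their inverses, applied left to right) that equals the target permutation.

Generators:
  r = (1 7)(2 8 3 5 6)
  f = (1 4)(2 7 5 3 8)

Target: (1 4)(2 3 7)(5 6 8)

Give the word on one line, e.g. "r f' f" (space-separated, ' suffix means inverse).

r' r' r' r' f'

  after r': (1 7)(2 6 5 3 8)
  after r': (2 5 8 6 3)
  after r': (1 7)(2 3 6 8 5)
  after r': (2 8 3 5 6)
  after f': (1 4)(2 3 7)(5 6 8)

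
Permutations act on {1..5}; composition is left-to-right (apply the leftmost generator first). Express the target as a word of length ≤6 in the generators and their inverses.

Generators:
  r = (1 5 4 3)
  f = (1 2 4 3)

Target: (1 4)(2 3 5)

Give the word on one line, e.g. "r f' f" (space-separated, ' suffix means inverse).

r f r f r'

  after r: (1 5 4 3)
  after f: (1 5 3 2 4)
  after r: (1 4 5)(2 3)
  after f: (1 3 4 5 2)
  after r': (1 4)(2 3 5)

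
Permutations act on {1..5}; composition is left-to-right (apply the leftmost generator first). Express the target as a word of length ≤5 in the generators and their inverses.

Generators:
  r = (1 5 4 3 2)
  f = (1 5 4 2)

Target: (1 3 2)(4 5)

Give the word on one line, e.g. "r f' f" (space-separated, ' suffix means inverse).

r f r f' f'

  after r: (1 5 4 3 2)
  after f: (1 4 3)(2 5)
  after r: (1 3 5)(2 4)
  after f': (1 3)(2 5)
  after f': (1 3 2)(4 5)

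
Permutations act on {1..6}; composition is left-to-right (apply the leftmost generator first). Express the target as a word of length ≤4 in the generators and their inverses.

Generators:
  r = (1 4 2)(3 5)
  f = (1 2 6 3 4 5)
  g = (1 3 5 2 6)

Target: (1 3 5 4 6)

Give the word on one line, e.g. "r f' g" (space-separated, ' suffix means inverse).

r' g' r

  after r': (1 2 4)(3 5)
  after g': (1 5)(2 4 6)
  after r: (1 3 5 4 6)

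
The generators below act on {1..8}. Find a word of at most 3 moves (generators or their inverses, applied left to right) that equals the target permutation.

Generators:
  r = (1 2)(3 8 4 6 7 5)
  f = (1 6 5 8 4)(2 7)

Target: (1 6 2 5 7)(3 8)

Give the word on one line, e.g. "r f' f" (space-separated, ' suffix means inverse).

  after f': (1 4 8 5 6)(2 7)
  after r: (1 6 2 5 7)(3 8)

f' r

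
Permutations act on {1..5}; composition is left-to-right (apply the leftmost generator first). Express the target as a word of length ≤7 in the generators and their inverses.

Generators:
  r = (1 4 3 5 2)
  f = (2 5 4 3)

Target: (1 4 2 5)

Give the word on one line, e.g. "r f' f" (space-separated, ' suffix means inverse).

r f' f' r' f

  after r: (1 4 3 5 2)
  after f': (1 5 3 2)
  after f': (1 2)(4 5)
  after r': (1 5)(3 4)
  after f: (1 4 2 5)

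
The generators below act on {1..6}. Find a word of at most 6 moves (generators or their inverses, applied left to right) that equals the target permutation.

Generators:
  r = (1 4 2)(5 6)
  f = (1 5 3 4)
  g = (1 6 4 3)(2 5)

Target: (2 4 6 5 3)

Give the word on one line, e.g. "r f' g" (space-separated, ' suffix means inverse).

r r f r

  after r: (1 4 2)(5 6)
  after r: (1 2 4)
  after f: (1 2)(3 4 5)
  after r: (2 4 6 5 3)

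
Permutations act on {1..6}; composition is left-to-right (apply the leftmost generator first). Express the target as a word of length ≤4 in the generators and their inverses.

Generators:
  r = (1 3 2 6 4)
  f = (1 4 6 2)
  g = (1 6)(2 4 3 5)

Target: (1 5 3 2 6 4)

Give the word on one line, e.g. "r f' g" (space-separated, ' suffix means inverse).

r r g' f'

  after r: (1 3 2 6 4)
  after r: (1 2 4 3 6)
  after g': (1 5 3)
  after f': (1 5 3 2 6 4)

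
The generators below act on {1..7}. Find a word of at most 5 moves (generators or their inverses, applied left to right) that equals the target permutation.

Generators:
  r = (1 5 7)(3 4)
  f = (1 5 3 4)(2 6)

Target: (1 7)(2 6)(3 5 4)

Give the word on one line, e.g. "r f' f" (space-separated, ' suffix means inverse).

  after r': (1 7 5)(3 4)
  after r': (1 5 7)
  after r': (3 4)
  after r': (1 7 5)
  after f': (1 7)(2 6)(3 5 4)

r' r' r' r' f'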